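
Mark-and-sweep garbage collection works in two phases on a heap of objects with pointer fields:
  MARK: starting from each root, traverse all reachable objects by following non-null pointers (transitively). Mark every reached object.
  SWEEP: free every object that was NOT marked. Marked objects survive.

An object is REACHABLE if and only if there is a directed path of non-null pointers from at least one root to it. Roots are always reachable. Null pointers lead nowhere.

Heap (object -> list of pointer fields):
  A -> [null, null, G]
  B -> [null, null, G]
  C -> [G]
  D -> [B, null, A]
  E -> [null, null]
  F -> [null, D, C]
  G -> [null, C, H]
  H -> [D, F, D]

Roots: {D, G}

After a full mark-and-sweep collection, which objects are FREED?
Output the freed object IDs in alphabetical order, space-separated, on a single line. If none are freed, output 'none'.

Roots: D G
Mark D: refs=B null A, marked=D
Mark G: refs=null C H, marked=D G
Mark B: refs=null null G, marked=B D G
Mark A: refs=null null G, marked=A B D G
Mark C: refs=G, marked=A B C D G
Mark H: refs=D F D, marked=A B C D G H
Mark F: refs=null D C, marked=A B C D F G H
Unmarked (collected): E

Answer: E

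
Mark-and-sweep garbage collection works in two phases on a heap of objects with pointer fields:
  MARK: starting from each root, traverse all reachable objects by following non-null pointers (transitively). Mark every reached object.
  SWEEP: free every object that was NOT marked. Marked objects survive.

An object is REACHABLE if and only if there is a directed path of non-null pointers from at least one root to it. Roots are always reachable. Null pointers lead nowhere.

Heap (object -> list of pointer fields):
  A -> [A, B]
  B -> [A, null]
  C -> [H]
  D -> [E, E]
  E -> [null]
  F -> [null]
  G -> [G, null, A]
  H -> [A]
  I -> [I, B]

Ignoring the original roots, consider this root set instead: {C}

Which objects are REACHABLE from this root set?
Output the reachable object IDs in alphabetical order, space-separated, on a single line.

Answer: A B C H

Derivation:
Roots: C
Mark C: refs=H, marked=C
Mark H: refs=A, marked=C H
Mark A: refs=A B, marked=A C H
Mark B: refs=A null, marked=A B C H
Unmarked (collected): D E F G I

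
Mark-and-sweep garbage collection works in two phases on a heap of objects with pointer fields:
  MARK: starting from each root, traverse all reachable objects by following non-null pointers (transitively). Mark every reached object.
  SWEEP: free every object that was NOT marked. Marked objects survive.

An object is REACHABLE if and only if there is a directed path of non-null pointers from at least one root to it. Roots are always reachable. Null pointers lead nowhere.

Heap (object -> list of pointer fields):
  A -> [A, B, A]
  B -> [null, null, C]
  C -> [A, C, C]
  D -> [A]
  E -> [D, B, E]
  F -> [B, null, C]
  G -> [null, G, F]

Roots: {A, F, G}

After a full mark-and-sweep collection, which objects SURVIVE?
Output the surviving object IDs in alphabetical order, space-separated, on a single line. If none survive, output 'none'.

Roots: A F G
Mark A: refs=A B A, marked=A
Mark F: refs=B null C, marked=A F
Mark G: refs=null G F, marked=A F G
Mark B: refs=null null C, marked=A B F G
Mark C: refs=A C C, marked=A B C F G
Unmarked (collected): D E

Answer: A B C F G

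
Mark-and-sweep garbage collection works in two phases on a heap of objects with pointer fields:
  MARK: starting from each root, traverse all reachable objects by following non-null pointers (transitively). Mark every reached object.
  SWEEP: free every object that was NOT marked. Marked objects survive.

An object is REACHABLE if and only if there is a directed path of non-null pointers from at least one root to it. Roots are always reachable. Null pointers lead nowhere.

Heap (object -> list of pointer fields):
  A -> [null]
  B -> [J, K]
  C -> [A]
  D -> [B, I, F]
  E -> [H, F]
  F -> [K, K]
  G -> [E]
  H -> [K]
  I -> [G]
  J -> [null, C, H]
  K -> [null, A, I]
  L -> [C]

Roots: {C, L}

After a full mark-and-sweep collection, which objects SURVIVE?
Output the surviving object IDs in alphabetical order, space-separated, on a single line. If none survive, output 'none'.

Answer: A C L

Derivation:
Roots: C L
Mark C: refs=A, marked=C
Mark L: refs=C, marked=C L
Mark A: refs=null, marked=A C L
Unmarked (collected): B D E F G H I J K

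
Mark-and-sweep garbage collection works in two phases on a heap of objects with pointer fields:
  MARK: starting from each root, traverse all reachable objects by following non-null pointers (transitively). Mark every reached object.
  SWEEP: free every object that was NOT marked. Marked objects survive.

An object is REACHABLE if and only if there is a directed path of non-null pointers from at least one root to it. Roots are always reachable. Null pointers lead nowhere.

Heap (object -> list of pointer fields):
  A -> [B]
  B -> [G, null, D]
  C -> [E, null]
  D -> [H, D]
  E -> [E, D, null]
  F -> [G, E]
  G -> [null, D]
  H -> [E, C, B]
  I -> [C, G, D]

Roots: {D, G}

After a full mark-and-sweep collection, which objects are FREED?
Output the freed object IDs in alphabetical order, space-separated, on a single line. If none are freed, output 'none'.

Roots: D G
Mark D: refs=H D, marked=D
Mark G: refs=null D, marked=D G
Mark H: refs=E C B, marked=D G H
Mark E: refs=E D null, marked=D E G H
Mark C: refs=E null, marked=C D E G H
Mark B: refs=G null D, marked=B C D E G H
Unmarked (collected): A F I

Answer: A F I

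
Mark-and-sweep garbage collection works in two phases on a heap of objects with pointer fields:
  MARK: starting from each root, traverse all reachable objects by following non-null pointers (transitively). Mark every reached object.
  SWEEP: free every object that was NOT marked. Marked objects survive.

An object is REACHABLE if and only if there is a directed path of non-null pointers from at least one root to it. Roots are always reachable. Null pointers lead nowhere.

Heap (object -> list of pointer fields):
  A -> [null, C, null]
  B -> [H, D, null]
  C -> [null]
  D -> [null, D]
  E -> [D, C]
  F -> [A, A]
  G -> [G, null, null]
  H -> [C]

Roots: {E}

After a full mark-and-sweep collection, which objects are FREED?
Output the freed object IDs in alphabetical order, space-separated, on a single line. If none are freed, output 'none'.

Roots: E
Mark E: refs=D C, marked=E
Mark D: refs=null D, marked=D E
Mark C: refs=null, marked=C D E
Unmarked (collected): A B F G H

Answer: A B F G H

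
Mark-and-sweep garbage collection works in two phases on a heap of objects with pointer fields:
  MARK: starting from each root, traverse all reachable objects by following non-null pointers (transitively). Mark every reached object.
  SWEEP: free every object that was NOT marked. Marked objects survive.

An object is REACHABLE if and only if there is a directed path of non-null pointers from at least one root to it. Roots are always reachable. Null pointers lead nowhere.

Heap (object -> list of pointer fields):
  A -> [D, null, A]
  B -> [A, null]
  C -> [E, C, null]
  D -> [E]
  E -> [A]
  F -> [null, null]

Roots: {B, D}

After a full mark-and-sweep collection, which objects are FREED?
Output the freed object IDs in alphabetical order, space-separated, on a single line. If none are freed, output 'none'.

Roots: B D
Mark B: refs=A null, marked=B
Mark D: refs=E, marked=B D
Mark A: refs=D null A, marked=A B D
Mark E: refs=A, marked=A B D E
Unmarked (collected): C F

Answer: C F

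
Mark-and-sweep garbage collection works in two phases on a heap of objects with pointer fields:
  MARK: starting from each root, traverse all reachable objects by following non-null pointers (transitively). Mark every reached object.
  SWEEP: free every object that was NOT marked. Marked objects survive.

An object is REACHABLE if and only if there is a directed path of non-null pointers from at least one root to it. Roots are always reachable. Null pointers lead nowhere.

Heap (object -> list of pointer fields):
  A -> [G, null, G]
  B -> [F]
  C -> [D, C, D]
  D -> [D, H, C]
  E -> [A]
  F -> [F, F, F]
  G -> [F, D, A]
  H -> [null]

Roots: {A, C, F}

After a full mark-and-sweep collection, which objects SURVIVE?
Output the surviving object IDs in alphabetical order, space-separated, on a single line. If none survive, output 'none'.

Answer: A C D F G H

Derivation:
Roots: A C F
Mark A: refs=G null G, marked=A
Mark C: refs=D C D, marked=A C
Mark F: refs=F F F, marked=A C F
Mark G: refs=F D A, marked=A C F G
Mark D: refs=D H C, marked=A C D F G
Mark H: refs=null, marked=A C D F G H
Unmarked (collected): B E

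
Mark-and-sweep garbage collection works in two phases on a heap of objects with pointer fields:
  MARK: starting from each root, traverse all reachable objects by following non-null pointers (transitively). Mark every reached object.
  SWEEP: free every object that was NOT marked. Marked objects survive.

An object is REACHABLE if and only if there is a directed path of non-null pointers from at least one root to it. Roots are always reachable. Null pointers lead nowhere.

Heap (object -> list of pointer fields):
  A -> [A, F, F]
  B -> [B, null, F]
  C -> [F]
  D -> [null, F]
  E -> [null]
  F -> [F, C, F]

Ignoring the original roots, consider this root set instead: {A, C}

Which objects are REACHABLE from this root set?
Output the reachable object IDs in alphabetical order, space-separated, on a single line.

Roots: A C
Mark A: refs=A F F, marked=A
Mark C: refs=F, marked=A C
Mark F: refs=F C F, marked=A C F
Unmarked (collected): B D E

Answer: A C F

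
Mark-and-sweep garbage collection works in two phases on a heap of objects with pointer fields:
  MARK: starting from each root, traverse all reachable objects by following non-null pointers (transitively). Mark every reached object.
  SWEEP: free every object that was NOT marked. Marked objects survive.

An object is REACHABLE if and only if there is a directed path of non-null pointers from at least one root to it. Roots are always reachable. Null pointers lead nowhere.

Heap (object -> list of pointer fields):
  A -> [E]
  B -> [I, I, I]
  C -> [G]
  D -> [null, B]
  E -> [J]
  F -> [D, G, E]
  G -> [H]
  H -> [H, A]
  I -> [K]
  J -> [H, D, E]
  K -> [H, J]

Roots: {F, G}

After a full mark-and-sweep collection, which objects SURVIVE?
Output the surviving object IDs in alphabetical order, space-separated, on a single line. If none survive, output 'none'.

Answer: A B D E F G H I J K

Derivation:
Roots: F G
Mark F: refs=D G E, marked=F
Mark G: refs=H, marked=F G
Mark D: refs=null B, marked=D F G
Mark E: refs=J, marked=D E F G
Mark H: refs=H A, marked=D E F G H
Mark B: refs=I I I, marked=B D E F G H
Mark J: refs=H D E, marked=B D E F G H J
Mark A: refs=E, marked=A B D E F G H J
Mark I: refs=K, marked=A B D E F G H I J
Mark K: refs=H J, marked=A B D E F G H I J K
Unmarked (collected): C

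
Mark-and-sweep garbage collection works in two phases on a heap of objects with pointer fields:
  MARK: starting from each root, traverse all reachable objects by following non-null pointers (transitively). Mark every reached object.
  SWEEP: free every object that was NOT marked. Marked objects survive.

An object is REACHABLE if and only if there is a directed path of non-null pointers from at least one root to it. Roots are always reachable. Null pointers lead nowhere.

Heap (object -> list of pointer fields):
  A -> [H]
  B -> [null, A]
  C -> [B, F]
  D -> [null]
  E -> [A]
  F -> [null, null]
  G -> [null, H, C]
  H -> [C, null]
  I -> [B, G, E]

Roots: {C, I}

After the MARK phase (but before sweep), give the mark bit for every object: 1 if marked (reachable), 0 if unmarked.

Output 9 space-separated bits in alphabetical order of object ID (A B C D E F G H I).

Answer: 1 1 1 0 1 1 1 1 1

Derivation:
Roots: C I
Mark C: refs=B F, marked=C
Mark I: refs=B G E, marked=C I
Mark B: refs=null A, marked=B C I
Mark F: refs=null null, marked=B C F I
Mark G: refs=null H C, marked=B C F G I
Mark E: refs=A, marked=B C E F G I
Mark A: refs=H, marked=A B C E F G I
Mark H: refs=C null, marked=A B C E F G H I
Unmarked (collected): D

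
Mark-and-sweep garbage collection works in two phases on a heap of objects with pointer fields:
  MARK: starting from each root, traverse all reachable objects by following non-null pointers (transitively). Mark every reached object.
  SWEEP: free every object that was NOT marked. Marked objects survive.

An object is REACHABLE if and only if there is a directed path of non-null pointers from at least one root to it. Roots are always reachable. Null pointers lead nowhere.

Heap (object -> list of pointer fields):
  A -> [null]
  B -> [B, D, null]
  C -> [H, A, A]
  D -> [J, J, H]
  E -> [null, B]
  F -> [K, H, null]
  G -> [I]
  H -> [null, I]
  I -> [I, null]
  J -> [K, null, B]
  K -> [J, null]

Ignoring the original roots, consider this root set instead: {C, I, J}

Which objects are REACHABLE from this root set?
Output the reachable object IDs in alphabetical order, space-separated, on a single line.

Answer: A B C D H I J K

Derivation:
Roots: C I J
Mark C: refs=H A A, marked=C
Mark I: refs=I null, marked=C I
Mark J: refs=K null B, marked=C I J
Mark H: refs=null I, marked=C H I J
Mark A: refs=null, marked=A C H I J
Mark K: refs=J null, marked=A C H I J K
Mark B: refs=B D null, marked=A B C H I J K
Mark D: refs=J J H, marked=A B C D H I J K
Unmarked (collected): E F G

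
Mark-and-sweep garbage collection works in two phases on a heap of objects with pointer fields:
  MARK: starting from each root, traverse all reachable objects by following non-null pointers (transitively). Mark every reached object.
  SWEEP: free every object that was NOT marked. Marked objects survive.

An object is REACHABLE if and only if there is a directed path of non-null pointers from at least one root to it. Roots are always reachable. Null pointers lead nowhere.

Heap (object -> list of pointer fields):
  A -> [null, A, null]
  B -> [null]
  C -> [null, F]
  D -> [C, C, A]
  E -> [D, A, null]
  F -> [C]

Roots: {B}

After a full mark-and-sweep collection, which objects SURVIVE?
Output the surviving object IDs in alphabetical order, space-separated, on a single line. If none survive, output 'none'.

Roots: B
Mark B: refs=null, marked=B
Unmarked (collected): A C D E F

Answer: B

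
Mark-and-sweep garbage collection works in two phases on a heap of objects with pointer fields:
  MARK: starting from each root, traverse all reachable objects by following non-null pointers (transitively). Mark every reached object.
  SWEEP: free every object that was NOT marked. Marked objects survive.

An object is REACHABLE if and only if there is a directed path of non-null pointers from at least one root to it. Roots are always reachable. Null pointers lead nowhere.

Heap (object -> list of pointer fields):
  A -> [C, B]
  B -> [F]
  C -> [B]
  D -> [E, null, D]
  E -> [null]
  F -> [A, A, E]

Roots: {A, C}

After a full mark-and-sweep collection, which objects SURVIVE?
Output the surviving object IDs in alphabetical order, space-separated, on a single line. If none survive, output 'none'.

Roots: A C
Mark A: refs=C B, marked=A
Mark C: refs=B, marked=A C
Mark B: refs=F, marked=A B C
Mark F: refs=A A E, marked=A B C F
Mark E: refs=null, marked=A B C E F
Unmarked (collected): D

Answer: A B C E F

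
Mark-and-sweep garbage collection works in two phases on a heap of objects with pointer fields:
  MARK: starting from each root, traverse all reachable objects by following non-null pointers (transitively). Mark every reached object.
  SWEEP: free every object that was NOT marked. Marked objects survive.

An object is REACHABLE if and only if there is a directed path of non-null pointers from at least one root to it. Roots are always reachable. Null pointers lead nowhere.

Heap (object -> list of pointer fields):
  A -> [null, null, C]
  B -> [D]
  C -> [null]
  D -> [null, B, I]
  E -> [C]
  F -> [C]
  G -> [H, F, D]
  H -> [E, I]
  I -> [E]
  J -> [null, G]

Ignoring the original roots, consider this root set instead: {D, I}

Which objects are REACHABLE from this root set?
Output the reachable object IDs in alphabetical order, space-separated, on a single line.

Answer: B C D E I

Derivation:
Roots: D I
Mark D: refs=null B I, marked=D
Mark I: refs=E, marked=D I
Mark B: refs=D, marked=B D I
Mark E: refs=C, marked=B D E I
Mark C: refs=null, marked=B C D E I
Unmarked (collected): A F G H J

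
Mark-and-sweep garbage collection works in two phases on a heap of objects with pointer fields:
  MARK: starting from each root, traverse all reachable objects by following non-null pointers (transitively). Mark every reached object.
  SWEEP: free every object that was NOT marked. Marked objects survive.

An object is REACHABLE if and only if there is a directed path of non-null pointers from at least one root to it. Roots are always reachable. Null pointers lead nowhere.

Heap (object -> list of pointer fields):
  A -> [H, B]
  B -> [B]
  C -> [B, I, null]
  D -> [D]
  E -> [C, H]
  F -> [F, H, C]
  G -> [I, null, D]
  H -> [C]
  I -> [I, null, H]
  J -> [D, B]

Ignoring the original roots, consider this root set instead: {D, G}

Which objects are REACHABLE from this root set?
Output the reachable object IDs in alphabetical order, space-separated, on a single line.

Answer: B C D G H I

Derivation:
Roots: D G
Mark D: refs=D, marked=D
Mark G: refs=I null D, marked=D G
Mark I: refs=I null H, marked=D G I
Mark H: refs=C, marked=D G H I
Mark C: refs=B I null, marked=C D G H I
Mark B: refs=B, marked=B C D G H I
Unmarked (collected): A E F J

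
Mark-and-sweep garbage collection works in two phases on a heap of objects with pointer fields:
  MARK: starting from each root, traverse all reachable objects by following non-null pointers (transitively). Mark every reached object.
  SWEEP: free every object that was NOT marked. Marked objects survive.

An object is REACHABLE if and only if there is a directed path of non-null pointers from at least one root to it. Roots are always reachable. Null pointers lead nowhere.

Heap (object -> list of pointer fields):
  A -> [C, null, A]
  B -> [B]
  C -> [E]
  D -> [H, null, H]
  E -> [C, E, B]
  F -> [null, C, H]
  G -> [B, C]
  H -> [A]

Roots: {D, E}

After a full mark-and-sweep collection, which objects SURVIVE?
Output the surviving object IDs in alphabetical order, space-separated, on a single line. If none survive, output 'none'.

Roots: D E
Mark D: refs=H null H, marked=D
Mark E: refs=C E B, marked=D E
Mark H: refs=A, marked=D E H
Mark C: refs=E, marked=C D E H
Mark B: refs=B, marked=B C D E H
Mark A: refs=C null A, marked=A B C D E H
Unmarked (collected): F G

Answer: A B C D E H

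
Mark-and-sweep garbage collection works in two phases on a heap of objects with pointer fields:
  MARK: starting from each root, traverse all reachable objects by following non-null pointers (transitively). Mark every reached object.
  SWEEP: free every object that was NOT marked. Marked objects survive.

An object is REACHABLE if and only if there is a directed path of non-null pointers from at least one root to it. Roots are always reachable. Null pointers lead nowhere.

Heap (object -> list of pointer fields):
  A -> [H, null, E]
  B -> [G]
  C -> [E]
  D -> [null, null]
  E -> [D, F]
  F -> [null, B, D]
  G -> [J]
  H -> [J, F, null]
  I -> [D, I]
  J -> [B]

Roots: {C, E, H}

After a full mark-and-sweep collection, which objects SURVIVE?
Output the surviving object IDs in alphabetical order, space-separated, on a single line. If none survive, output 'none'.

Roots: C E H
Mark C: refs=E, marked=C
Mark E: refs=D F, marked=C E
Mark H: refs=J F null, marked=C E H
Mark D: refs=null null, marked=C D E H
Mark F: refs=null B D, marked=C D E F H
Mark J: refs=B, marked=C D E F H J
Mark B: refs=G, marked=B C D E F H J
Mark G: refs=J, marked=B C D E F G H J
Unmarked (collected): A I

Answer: B C D E F G H J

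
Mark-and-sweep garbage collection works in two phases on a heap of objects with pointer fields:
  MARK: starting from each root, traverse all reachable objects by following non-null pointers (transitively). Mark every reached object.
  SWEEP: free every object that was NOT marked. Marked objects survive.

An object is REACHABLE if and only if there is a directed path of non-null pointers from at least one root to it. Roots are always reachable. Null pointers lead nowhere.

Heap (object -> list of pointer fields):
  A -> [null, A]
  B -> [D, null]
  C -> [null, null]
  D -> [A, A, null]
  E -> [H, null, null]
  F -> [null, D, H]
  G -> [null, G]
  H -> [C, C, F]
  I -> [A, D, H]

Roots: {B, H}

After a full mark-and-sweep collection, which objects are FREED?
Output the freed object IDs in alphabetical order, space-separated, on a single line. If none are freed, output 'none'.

Roots: B H
Mark B: refs=D null, marked=B
Mark H: refs=C C F, marked=B H
Mark D: refs=A A null, marked=B D H
Mark C: refs=null null, marked=B C D H
Mark F: refs=null D H, marked=B C D F H
Mark A: refs=null A, marked=A B C D F H
Unmarked (collected): E G I

Answer: E G I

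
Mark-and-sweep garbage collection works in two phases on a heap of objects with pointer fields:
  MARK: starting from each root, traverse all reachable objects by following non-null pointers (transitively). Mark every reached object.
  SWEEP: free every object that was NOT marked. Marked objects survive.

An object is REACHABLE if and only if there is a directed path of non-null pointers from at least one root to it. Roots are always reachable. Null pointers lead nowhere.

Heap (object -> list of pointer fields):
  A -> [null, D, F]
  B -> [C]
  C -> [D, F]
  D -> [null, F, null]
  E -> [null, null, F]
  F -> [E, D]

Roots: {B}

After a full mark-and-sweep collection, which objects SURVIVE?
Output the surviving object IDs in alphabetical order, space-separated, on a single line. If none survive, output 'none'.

Answer: B C D E F

Derivation:
Roots: B
Mark B: refs=C, marked=B
Mark C: refs=D F, marked=B C
Mark D: refs=null F null, marked=B C D
Mark F: refs=E D, marked=B C D F
Mark E: refs=null null F, marked=B C D E F
Unmarked (collected): A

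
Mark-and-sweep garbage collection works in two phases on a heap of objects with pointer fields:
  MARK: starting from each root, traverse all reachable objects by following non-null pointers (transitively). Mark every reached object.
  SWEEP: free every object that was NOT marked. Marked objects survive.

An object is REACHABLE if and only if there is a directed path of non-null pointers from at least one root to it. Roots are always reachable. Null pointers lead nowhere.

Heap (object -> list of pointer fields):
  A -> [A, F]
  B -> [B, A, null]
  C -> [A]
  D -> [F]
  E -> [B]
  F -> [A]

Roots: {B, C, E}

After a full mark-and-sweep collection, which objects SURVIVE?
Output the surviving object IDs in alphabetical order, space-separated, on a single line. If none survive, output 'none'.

Answer: A B C E F

Derivation:
Roots: B C E
Mark B: refs=B A null, marked=B
Mark C: refs=A, marked=B C
Mark E: refs=B, marked=B C E
Mark A: refs=A F, marked=A B C E
Mark F: refs=A, marked=A B C E F
Unmarked (collected): D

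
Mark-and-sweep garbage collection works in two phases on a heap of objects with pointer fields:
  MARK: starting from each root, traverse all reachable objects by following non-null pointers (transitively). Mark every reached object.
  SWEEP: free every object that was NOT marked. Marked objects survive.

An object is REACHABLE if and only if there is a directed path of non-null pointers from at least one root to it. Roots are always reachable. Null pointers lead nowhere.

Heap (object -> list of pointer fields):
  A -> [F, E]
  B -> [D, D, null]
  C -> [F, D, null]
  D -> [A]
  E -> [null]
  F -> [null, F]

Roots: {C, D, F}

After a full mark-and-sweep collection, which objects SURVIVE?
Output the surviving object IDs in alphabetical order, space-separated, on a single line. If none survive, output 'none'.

Roots: C D F
Mark C: refs=F D null, marked=C
Mark D: refs=A, marked=C D
Mark F: refs=null F, marked=C D F
Mark A: refs=F E, marked=A C D F
Mark E: refs=null, marked=A C D E F
Unmarked (collected): B

Answer: A C D E F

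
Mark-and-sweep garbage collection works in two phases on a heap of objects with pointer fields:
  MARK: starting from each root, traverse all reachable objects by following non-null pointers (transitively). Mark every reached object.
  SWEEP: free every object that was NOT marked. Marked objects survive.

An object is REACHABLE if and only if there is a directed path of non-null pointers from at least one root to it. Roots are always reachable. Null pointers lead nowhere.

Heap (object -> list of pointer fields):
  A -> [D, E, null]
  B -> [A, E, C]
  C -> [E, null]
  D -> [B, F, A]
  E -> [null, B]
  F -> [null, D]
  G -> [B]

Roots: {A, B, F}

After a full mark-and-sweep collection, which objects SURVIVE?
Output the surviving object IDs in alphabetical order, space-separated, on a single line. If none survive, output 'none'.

Roots: A B F
Mark A: refs=D E null, marked=A
Mark B: refs=A E C, marked=A B
Mark F: refs=null D, marked=A B F
Mark D: refs=B F A, marked=A B D F
Mark E: refs=null B, marked=A B D E F
Mark C: refs=E null, marked=A B C D E F
Unmarked (collected): G

Answer: A B C D E F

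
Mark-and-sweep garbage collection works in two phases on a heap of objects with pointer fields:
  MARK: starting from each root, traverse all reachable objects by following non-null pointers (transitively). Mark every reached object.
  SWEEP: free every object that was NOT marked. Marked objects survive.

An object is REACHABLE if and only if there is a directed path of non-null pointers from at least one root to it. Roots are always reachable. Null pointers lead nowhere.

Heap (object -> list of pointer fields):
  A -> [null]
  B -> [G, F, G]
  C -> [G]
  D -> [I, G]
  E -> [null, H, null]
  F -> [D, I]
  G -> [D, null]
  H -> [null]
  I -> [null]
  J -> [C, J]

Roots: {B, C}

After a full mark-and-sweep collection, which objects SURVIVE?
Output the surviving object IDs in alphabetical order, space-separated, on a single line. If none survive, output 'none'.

Roots: B C
Mark B: refs=G F G, marked=B
Mark C: refs=G, marked=B C
Mark G: refs=D null, marked=B C G
Mark F: refs=D I, marked=B C F G
Mark D: refs=I G, marked=B C D F G
Mark I: refs=null, marked=B C D F G I
Unmarked (collected): A E H J

Answer: B C D F G I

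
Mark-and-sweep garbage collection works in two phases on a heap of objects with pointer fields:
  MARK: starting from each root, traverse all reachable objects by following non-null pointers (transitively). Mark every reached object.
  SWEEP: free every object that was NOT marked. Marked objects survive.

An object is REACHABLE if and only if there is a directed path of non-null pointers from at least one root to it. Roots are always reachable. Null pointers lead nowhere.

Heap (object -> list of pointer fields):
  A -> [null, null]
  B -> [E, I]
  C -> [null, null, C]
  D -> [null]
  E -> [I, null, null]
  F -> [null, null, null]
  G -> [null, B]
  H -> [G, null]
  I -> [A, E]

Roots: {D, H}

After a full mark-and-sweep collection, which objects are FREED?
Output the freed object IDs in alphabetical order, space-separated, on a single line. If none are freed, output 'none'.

Roots: D H
Mark D: refs=null, marked=D
Mark H: refs=G null, marked=D H
Mark G: refs=null B, marked=D G H
Mark B: refs=E I, marked=B D G H
Mark E: refs=I null null, marked=B D E G H
Mark I: refs=A E, marked=B D E G H I
Mark A: refs=null null, marked=A B D E G H I
Unmarked (collected): C F

Answer: C F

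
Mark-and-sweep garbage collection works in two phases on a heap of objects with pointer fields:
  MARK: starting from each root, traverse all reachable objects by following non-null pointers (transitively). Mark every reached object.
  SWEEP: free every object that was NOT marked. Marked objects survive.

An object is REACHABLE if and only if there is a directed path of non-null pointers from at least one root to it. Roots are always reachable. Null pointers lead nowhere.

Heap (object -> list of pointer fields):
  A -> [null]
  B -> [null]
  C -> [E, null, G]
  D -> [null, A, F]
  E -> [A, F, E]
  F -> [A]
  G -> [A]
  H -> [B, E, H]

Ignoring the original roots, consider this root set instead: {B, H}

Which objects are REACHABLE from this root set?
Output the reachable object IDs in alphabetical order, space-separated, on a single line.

Roots: B H
Mark B: refs=null, marked=B
Mark H: refs=B E H, marked=B H
Mark E: refs=A F E, marked=B E H
Mark A: refs=null, marked=A B E H
Mark F: refs=A, marked=A B E F H
Unmarked (collected): C D G

Answer: A B E F H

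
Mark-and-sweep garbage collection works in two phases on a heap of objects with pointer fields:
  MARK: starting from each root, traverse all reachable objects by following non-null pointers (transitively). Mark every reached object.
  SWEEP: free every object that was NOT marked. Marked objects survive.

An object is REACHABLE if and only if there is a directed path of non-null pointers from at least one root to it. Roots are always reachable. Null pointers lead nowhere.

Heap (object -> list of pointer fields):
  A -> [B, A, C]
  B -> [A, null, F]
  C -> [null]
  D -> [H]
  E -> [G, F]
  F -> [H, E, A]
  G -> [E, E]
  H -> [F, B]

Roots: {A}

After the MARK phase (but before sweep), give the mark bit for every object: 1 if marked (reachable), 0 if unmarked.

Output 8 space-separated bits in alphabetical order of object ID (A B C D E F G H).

Answer: 1 1 1 0 1 1 1 1

Derivation:
Roots: A
Mark A: refs=B A C, marked=A
Mark B: refs=A null F, marked=A B
Mark C: refs=null, marked=A B C
Mark F: refs=H E A, marked=A B C F
Mark H: refs=F B, marked=A B C F H
Mark E: refs=G F, marked=A B C E F H
Mark G: refs=E E, marked=A B C E F G H
Unmarked (collected): D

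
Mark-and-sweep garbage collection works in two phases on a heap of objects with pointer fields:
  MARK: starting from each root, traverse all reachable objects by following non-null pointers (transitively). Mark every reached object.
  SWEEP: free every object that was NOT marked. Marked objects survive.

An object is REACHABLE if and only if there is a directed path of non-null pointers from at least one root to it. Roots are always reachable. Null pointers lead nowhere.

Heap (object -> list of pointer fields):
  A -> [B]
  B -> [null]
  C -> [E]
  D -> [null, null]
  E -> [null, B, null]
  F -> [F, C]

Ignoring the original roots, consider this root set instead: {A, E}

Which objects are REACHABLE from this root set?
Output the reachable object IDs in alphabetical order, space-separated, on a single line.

Answer: A B E

Derivation:
Roots: A E
Mark A: refs=B, marked=A
Mark E: refs=null B null, marked=A E
Mark B: refs=null, marked=A B E
Unmarked (collected): C D F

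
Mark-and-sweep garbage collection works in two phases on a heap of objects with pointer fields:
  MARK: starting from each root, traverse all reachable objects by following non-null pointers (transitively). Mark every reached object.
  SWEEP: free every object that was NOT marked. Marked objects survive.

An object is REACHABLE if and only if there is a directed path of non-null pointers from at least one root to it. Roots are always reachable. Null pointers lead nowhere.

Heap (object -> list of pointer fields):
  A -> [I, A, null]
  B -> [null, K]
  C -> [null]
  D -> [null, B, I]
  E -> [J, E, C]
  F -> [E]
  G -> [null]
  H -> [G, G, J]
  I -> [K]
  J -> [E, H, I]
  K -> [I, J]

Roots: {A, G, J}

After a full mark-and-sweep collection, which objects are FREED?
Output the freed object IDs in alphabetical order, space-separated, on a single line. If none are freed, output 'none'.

Roots: A G J
Mark A: refs=I A null, marked=A
Mark G: refs=null, marked=A G
Mark J: refs=E H I, marked=A G J
Mark I: refs=K, marked=A G I J
Mark E: refs=J E C, marked=A E G I J
Mark H: refs=G G J, marked=A E G H I J
Mark K: refs=I J, marked=A E G H I J K
Mark C: refs=null, marked=A C E G H I J K
Unmarked (collected): B D F

Answer: B D F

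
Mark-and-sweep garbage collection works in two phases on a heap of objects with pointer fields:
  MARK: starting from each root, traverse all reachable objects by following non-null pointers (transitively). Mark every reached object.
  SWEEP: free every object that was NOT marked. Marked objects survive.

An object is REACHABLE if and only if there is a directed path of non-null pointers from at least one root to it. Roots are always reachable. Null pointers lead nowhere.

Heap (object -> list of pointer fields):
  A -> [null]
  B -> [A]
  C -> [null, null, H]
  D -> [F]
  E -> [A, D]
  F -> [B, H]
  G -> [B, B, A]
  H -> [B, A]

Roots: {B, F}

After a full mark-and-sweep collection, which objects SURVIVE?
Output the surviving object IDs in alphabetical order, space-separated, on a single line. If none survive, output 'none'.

Roots: B F
Mark B: refs=A, marked=B
Mark F: refs=B H, marked=B F
Mark A: refs=null, marked=A B F
Mark H: refs=B A, marked=A B F H
Unmarked (collected): C D E G

Answer: A B F H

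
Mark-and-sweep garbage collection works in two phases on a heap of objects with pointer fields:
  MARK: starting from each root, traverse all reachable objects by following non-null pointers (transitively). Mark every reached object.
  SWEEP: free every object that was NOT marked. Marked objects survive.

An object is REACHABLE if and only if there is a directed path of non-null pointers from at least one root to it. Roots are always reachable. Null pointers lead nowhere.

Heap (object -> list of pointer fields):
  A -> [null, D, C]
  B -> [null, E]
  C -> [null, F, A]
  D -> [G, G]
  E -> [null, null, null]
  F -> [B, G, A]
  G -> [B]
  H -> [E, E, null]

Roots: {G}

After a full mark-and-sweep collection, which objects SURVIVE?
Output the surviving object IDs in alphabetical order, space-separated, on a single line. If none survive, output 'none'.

Answer: B E G

Derivation:
Roots: G
Mark G: refs=B, marked=G
Mark B: refs=null E, marked=B G
Mark E: refs=null null null, marked=B E G
Unmarked (collected): A C D F H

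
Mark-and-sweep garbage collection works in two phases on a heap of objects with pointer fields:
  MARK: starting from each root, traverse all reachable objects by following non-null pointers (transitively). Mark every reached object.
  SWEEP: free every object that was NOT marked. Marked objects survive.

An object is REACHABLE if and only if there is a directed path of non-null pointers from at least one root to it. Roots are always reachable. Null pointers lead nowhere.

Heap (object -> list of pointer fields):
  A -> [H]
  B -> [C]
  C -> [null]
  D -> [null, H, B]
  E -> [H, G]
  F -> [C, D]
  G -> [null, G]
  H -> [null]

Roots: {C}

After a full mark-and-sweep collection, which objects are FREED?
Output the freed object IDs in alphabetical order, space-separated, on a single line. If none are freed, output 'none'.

Roots: C
Mark C: refs=null, marked=C
Unmarked (collected): A B D E F G H

Answer: A B D E F G H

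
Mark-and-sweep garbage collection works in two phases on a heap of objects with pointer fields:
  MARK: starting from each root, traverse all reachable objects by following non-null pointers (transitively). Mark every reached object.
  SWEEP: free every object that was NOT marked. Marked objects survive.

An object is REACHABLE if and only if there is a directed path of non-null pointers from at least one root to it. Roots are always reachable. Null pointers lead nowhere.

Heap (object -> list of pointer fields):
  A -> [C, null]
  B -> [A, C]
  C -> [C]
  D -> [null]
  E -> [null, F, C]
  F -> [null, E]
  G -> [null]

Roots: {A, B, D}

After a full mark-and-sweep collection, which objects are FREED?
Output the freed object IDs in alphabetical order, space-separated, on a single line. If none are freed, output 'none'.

Roots: A B D
Mark A: refs=C null, marked=A
Mark B: refs=A C, marked=A B
Mark D: refs=null, marked=A B D
Mark C: refs=C, marked=A B C D
Unmarked (collected): E F G

Answer: E F G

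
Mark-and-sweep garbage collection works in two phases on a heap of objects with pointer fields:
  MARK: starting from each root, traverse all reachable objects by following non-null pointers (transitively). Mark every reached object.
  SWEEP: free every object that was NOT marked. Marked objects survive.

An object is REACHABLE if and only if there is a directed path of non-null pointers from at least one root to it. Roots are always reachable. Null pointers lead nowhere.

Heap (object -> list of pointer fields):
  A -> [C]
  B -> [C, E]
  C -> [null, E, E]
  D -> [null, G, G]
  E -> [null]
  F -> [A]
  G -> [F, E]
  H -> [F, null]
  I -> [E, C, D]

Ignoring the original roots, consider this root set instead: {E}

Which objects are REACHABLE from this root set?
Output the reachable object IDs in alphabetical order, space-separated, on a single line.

Roots: E
Mark E: refs=null, marked=E
Unmarked (collected): A B C D F G H I

Answer: E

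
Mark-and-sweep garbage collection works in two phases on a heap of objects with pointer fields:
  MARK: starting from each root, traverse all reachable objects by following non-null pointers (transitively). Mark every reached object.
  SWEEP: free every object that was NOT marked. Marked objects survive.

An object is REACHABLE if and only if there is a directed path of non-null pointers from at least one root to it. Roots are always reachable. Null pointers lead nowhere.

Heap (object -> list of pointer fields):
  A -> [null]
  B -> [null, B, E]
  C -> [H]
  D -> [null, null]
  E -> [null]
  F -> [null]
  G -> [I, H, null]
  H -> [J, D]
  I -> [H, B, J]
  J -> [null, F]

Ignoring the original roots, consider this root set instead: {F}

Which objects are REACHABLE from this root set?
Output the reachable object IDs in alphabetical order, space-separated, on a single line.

Roots: F
Mark F: refs=null, marked=F
Unmarked (collected): A B C D E G H I J

Answer: F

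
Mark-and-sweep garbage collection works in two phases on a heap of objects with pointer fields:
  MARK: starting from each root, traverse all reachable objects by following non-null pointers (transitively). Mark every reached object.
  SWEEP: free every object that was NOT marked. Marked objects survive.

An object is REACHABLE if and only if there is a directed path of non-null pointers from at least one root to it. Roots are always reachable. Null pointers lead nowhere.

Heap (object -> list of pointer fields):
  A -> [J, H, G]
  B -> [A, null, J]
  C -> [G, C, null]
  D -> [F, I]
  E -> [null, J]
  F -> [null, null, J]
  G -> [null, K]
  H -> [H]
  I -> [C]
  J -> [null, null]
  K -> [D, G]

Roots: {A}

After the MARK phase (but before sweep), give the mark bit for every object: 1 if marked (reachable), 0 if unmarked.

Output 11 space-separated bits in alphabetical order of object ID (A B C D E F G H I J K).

Roots: A
Mark A: refs=J H G, marked=A
Mark J: refs=null null, marked=A J
Mark H: refs=H, marked=A H J
Mark G: refs=null K, marked=A G H J
Mark K: refs=D G, marked=A G H J K
Mark D: refs=F I, marked=A D G H J K
Mark F: refs=null null J, marked=A D F G H J K
Mark I: refs=C, marked=A D F G H I J K
Mark C: refs=G C null, marked=A C D F G H I J K
Unmarked (collected): B E

Answer: 1 0 1 1 0 1 1 1 1 1 1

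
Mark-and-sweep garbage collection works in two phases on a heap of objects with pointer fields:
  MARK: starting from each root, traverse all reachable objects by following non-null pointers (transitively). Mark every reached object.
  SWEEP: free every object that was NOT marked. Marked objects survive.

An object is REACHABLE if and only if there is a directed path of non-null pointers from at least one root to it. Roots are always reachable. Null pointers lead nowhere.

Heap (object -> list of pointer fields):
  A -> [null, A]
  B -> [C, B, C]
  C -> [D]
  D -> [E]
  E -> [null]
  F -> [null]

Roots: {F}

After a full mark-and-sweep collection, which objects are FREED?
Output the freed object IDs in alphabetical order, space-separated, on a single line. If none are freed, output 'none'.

Answer: A B C D E

Derivation:
Roots: F
Mark F: refs=null, marked=F
Unmarked (collected): A B C D E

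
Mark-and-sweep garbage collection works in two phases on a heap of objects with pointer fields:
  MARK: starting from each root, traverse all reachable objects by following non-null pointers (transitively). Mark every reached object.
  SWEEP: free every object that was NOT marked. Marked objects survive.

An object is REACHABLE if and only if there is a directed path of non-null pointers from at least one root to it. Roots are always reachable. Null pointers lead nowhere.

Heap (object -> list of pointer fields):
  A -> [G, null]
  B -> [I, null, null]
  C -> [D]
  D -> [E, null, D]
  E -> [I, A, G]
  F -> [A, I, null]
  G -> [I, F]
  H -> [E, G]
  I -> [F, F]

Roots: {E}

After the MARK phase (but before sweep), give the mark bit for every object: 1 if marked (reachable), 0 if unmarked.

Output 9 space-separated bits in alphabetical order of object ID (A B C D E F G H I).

Answer: 1 0 0 0 1 1 1 0 1

Derivation:
Roots: E
Mark E: refs=I A G, marked=E
Mark I: refs=F F, marked=E I
Mark A: refs=G null, marked=A E I
Mark G: refs=I F, marked=A E G I
Mark F: refs=A I null, marked=A E F G I
Unmarked (collected): B C D H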